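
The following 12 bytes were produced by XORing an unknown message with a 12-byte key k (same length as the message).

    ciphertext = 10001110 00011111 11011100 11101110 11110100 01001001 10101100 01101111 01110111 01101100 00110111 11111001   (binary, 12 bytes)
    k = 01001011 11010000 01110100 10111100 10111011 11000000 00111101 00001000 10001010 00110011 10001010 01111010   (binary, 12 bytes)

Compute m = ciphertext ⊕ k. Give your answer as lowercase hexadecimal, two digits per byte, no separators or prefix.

XOR is its own inverse, so applying the key byte-wise gives the result directly.
byte 0: 8e ⊕ 4b = c5
byte 1: 1f ⊕ d0 = cf
byte 2: dc ⊕ 74 = a8
byte 3: ee ⊕ bc = 52
byte 4: f4 ⊕ bb = 4f
byte 5: 49 ⊕ c0 = 89
byte 6: ac ⊕ 3d = 91
byte 7: 6f ⊕ 08 = 67
byte 8: 77 ⊕ 8a = fd
byte 9: 6c ⊕ 33 = 5f
byte 10: 37 ⊕ 8a = bd
byte 11: f9 ⊕ 7a = 83

c5cfa8524f899167fd5fbd83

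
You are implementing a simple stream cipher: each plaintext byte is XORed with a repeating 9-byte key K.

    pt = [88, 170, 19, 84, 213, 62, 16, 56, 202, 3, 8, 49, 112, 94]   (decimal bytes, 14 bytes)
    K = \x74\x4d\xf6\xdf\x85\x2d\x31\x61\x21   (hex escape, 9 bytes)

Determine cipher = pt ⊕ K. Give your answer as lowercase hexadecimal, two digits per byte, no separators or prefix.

The 9-byte key repeats, so the effective keystream is 74 4d f6 df 85 2d 31 61 21 74 4d f6 df 85.
byte 0:  88 ^ 116 =  44
byte 1: 170 ^  77 = 231
byte 2:  19 ^ 246 = 229
byte 3:  84 ^ 223 = 139
byte 4: 213 ^ 133 =  80
byte 5:  62 ^  45 =  19
byte 6:  16 ^  49 =  33
byte 7:  56 ^  97 =  89
byte 8: 202 ^  33 = 235
byte 9:   3 ^ 116 = 119
byte 10:   8 ^  77 =  69
byte 11:  49 ^ 246 = 199
byte 12: 112 ^ 223 = 175
byte 13:  94 ^ 133 = 219

2ce7e58b50132159eb7745c7afdb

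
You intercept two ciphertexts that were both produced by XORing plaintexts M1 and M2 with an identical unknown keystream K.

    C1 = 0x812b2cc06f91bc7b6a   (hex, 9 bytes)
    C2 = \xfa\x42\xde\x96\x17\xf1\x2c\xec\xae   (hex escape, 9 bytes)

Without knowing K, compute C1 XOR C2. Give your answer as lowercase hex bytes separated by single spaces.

C1 ⊕ C2 = (M1 ⊕ K) ⊕ (M2 ⊕ K) = M1 ⊕ M2 — the shared key cancels under XOR.
10000001 XOR 11111010 = 01111011
00101011 XOR 01000010 = 01101001
00101100 XOR 11011110 = 11110010
11000000 XOR 10010110 = 01010110
01101111 XOR 00010111 = 01111000
10010001 XOR 11110001 = 01100000
10111100 XOR 00101100 = 10010000
01111011 XOR 11101100 = 10010111
01101010 XOR 10101110 = 11000100

7b 69 f2 56 78 60 90 97 c4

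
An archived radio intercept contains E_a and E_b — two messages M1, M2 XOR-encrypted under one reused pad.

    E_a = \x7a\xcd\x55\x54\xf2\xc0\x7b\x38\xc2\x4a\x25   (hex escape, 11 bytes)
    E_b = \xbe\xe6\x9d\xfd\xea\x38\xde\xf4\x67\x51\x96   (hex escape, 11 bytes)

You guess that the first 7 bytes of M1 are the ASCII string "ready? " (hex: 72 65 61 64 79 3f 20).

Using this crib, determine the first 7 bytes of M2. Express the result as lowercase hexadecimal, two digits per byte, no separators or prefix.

b64ea9cd61c785

First, E_a ⊕ E_b = (M1 ⊕ K) ⊕ (M2 ⊕ K) = M1 ⊕ M2, so the key drops out. Then M2 = (M1 ⊕ M2) ⊕ M1 over the first 7 bytes.
byte 0: (7a XOR be) XOR 72 = c4 XOR 72 = b6
byte 1: (cd XOR e6) XOR 65 = 2b XOR 65 = 4e
byte 2: (55 XOR 9d) XOR 61 = c8 XOR 61 = a9
byte 3: (54 XOR fd) XOR 64 = a9 XOR 64 = cd
byte 4: (f2 XOR ea) XOR 79 = 18 XOR 79 = 61
byte 5: (c0 XOR 38) XOR 3f = f8 XOR 3f = c7
byte 6: (7b XOR de) XOR 20 = a5 XOR 20 = 85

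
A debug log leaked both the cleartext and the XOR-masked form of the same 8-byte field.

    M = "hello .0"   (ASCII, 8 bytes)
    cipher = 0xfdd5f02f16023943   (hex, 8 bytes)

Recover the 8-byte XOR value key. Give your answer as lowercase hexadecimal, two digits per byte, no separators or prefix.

95b09c4379221773

Since cipher = M ⊕ key, XORing both sides with M gives key = M ⊕ cipher.
byte 0: 68 xor fd = 95
byte 1: 65 xor d5 = b0
byte 2: 6c xor f0 = 9c
byte 3: 6c xor 2f = 43
byte 4: 6f xor 16 = 79
byte 5: 20 xor 02 = 22
byte 6: 2e xor 39 = 17
byte 7: 30 xor 43 = 73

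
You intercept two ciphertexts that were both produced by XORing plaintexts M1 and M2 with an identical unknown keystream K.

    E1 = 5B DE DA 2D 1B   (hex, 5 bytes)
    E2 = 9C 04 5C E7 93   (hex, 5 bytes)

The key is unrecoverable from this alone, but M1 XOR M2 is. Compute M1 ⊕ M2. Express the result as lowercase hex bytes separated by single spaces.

E1 ⊕ E2 = (M1 ⊕ K) ⊕ (M2 ⊕ K) = M1 ⊕ M2 — the shared key cancels under XOR.
 91 XOR 156 = 199
222 XOR   4 = 218
218 XOR  92 = 134
 45 XOR 231 = 202
 27 XOR 147 = 136

c7 da 86 ca 88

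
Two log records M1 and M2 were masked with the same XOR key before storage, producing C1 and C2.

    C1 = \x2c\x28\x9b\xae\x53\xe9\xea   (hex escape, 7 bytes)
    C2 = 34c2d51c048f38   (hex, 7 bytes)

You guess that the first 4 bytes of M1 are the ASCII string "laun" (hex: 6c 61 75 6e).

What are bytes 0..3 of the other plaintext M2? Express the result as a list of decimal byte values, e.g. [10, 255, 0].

[116, 139, 59, 220]

First, C1 ⊕ C2 = (M1 ⊕ K) ⊕ (M2 ⊕ K) = M1 ⊕ M2, so the key drops out. Then M2 = (M1 ⊕ M2) ⊕ M1 over the first 4 bytes.
byte 0: (2c xor 34) xor 6c = 18 xor 6c = 74
byte 1: (28 xor c2) xor 61 = ea xor 61 = 8b
byte 2: (9b xor d5) xor 75 = 4e xor 75 = 3b
byte 3: (ae xor 1c) xor 6e = b2 xor 6e = dc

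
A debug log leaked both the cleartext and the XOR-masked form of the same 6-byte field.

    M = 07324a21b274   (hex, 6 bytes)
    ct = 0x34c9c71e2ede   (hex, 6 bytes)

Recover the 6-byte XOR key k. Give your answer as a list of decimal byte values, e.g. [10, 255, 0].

[51, 251, 141, 63, 156, 170]

Since ct = M ⊕ k, XORing both sides with M gives k = M ⊕ ct.
00000111 ^ 00110100 = 00110011
00110010 ^ 11001001 = 11111011
01001010 ^ 11000111 = 10001101
00100001 ^ 00011110 = 00111111
10110010 ^ 00101110 = 10011100
01110100 ^ 11011110 = 10101010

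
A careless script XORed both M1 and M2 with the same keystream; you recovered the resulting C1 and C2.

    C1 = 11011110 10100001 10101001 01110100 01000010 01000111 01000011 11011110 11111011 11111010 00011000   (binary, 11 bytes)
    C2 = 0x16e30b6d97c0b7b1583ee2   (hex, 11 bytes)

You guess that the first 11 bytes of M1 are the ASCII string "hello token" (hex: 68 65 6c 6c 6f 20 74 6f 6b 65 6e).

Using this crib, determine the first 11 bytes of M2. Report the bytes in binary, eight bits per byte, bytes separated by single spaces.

10100000 00100111 11001110 01110101 10111010 10100111 10000000 00000000 11001000 10100001 10010100

First, C1 ⊕ C2 = (M1 ⊕ K) ⊕ (M2 ⊕ K) = M1 ⊕ M2, so the key drops out. Then M2 = (M1 ⊕ M2) ⊕ M1 over the first 11 bytes.
byte 0: (de ^ 16) ^ 68 = c8 ^ 68 = a0
byte 1: (a1 ^ e3) ^ 65 = 42 ^ 65 = 27
byte 2: (a9 ^ 0b) ^ 6c = a2 ^ 6c = ce
byte 3: (74 ^ 6d) ^ 6c = 19 ^ 6c = 75
byte 4: (42 ^ 97) ^ 6f = d5 ^ 6f = ba
byte 5: (47 ^ c0) ^ 20 = 87 ^ 20 = a7
byte 6: (43 ^ b7) ^ 74 = f4 ^ 74 = 80
byte 7: (de ^ b1) ^ 6f = 6f ^ 6f = 00
byte 8: (fb ^ 58) ^ 6b = a3 ^ 6b = c8
byte 9: (fa ^ 3e) ^ 65 = c4 ^ 65 = a1
byte 10: (18 ^ e2) ^ 6e = fa ^ 6e = 94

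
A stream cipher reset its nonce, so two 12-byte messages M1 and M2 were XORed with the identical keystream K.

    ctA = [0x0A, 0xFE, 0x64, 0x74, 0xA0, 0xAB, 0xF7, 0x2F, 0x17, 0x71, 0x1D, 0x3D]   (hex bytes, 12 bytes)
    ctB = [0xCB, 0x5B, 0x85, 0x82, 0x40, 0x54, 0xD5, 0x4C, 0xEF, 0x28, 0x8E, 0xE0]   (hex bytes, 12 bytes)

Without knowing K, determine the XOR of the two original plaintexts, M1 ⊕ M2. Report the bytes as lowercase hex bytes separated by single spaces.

c1 a5 e1 f6 e0 ff 22 63 f8 59 93 dd

ctA ⊕ ctB = (M1 ⊕ K) ⊕ (M2 ⊕ K) = M1 ⊕ M2 — the shared key cancels under XOR.
0a XOR cb = c1
fe XOR 5b = a5
64 XOR 85 = e1
74 XOR 82 = f6
a0 XOR 40 = e0
ab XOR 54 = ff
f7 XOR d5 = 22
2f XOR 4c = 63
17 XOR ef = f8
71 XOR 28 = 59
1d XOR 8e = 93
3d XOR e0 = dd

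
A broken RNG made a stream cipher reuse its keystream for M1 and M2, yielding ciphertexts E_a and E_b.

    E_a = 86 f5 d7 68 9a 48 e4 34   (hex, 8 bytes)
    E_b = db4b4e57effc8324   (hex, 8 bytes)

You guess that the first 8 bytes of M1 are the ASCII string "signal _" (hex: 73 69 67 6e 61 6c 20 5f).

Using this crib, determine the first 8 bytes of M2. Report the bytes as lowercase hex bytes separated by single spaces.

First, E_a ⊕ E_b = (M1 ⊕ K) ⊕ (M2 ⊕ K) = M1 ⊕ M2, so the key drops out. Then M2 = (M1 ⊕ M2) ⊕ M1 over the first 8 bytes.
byte 0: (86 ⊕ db) ⊕ 73 = 5d ⊕ 73 = 2e
byte 1: (f5 ⊕ 4b) ⊕ 69 = be ⊕ 69 = d7
byte 2: (d7 ⊕ 4e) ⊕ 67 = 99 ⊕ 67 = fe
byte 3: (68 ⊕ 57) ⊕ 6e = 3f ⊕ 6e = 51
byte 4: (9a ⊕ ef) ⊕ 61 = 75 ⊕ 61 = 14
byte 5: (48 ⊕ fc) ⊕ 6c = b4 ⊕ 6c = d8
byte 6: (e4 ⊕ 83) ⊕ 20 = 67 ⊕ 20 = 47
byte 7: (34 ⊕ 24) ⊕ 5f = 10 ⊕ 5f = 4f

2e d7 fe 51 14 d8 47 4f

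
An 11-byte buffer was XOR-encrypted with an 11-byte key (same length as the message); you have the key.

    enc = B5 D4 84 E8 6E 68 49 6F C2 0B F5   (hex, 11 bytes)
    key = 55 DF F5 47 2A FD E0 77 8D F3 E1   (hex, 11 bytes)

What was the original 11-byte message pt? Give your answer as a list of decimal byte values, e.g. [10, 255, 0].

[224, 11, 113, 175, 68, 149, 169, 24, 79, 248, 20]

XOR is its own inverse, so applying the key byte-wise gives the result directly.
10110101 ⊕ 01010101 = 11100000
11010100 ⊕ 11011111 = 00001011
10000100 ⊕ 11110101 = 01110001
11101000 ⊕ 01000111 = 10101111
01101110 ⊕ 00101010 = 01000100
01101000 ⊕ 11111101 = 10010101
01001001 ⊕ 11100000 = 10101001
01101111 ⊕ 01110111 = 00011000
11000010 ⊕ 10001101 = 01001111
00001011 ⊕ 11110011 = 11111000
11110101 ⊕ 11100001 = 00010100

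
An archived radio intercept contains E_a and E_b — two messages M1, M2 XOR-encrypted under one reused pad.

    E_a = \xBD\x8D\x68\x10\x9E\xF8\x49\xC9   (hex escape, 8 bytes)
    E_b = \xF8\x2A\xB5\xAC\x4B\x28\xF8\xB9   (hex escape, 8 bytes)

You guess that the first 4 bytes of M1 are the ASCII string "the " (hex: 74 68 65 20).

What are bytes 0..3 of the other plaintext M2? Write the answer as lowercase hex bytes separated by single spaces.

First, E_a ⊕ E_b = (M1 ⊕ K) ⊕ (M2 ⊕ K) = M1 ⊕ M2, so the key drops out. Then M2 = (M1 ⊕ M2) ⊕ M1 over the first 4 bytes.
byte 0: (bd ⊕ f8) ⊕ 74 = 45 ⊕ 74 = 31
byte 1: (8d ⊕ 2a) ⊕ 68 = a7 ⊕ 68 = cf
byte 2: (68 ⊕ b5) ⊕ 65 = dd ⊕ 65 = b8
byte 3: (10 ⊕ ac) ⊕ 20 = bc ⊕ 20 = 9c

31 cf b8 9c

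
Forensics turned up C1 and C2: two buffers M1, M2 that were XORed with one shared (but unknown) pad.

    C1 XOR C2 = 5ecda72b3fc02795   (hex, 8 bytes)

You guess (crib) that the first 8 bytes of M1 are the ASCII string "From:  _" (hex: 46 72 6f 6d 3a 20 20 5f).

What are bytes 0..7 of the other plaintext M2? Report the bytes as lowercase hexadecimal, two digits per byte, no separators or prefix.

18bfc84605e007ca

Since C1 ⊕ C2 = M1 ⊕ M2, XORing with the guessed M1 bytes yields the corresponding M2 bytes: M2 = (C1 ⊕ C2) ⊕ M1.
byte 0: 5e ⊕ 46 = 18
byte 1: cd ⊕ 72 = bf
byte 2: a7 ⊕ 6f = c8
byte 3: 2b ⊕ 6d = 46
byte 4: 3f ⊕ 3a = 05
byte 5: c0 ⊕ 20 = e0
byte 6: 27 ⊕ 20 = 07
byte 7: 95 ⊕ 5f = ca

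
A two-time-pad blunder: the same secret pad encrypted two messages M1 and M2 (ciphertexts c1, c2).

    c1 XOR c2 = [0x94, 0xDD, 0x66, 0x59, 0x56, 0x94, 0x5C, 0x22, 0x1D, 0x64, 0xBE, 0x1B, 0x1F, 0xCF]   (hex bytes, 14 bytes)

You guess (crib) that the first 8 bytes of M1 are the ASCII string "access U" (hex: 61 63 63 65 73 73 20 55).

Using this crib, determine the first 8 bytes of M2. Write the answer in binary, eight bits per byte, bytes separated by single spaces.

11110101 10111110 00000101 00111100 00100101 11100111 01111100 01110111

Since c1 ⊕ c2 = M1 ⊕ M2, XORing with the guessed M1 bytes yields the corresponding M2 bytes: M2 = (c1 ⊕ c2) ⊕ M1.
148 ^  97 = 245
221 ^  99 = 190
102 ^  99 =   5
 89 ^ 101 =  60
 86 ^ 115 =  37
148 ^ 115 = 231
 92 ^  32 = 124
 34 ^  85 = 119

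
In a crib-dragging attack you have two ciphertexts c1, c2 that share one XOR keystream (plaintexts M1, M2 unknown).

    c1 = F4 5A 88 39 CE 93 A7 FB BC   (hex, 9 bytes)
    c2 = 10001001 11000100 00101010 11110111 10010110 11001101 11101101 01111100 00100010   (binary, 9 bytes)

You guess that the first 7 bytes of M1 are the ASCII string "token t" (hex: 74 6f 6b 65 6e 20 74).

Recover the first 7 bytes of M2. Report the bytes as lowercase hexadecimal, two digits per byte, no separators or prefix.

09f1c9ab367e3e

First, c1 ⊕ c2 = (M1 ⊕ K) ⊕ (M2 ⊕ K) = M1 ⊕ M2, so the key drops out. Then M2 = (M1 ⊕ M2) ⊕ M1 over the first 7 bytes.
byte 0: (f4 xor 89) xor 74 = 7d xor 74 = 09
byte 1: (5a xor c4) xor 6f = 9e xor 6f = f1
byte 2: (88 xor 2a) xor 6b = a2 xor 6b = c9
byte 3: (39 xor f7) xor 65 = ce xor 65 = ab
byte 4: (ce xor 96) xor 6e = 58 xor 6e = 36
byte 5: (93 xor cd) xor 20 = 5e xor 20 = 7e
byte 6: (a7 xor ed) xor 74 = 4a xor 74 = 3e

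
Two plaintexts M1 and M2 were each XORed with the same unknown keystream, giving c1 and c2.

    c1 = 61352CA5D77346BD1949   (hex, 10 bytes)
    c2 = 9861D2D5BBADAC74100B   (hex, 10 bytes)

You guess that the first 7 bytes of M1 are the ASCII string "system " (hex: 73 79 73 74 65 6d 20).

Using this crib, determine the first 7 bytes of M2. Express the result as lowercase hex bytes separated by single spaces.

8a 2d 8d 04 09 b3 ca

First, c1 ⊕ c2 = (M1 ⊕ K) ⊕ (M2 ⊕ K) = M1 ⊕ M2, so the key drops out. Then M2 = (M1 ⊕ M2) ⊕ M1 over the first 7 bytes.
byte 0: (61 XOR 98) XOR 73 = f9 XOR 73 = 8a
byte 1: (35 XOR 61) XOR 79 = 54 XOR 79 = 2d
byte 2: (2c XOR d2) XOR 73 = fe XOR 73 = 8d
byte 3: (a5 XOR d5) XOR 74 = 70 XOR 74 = 04
byte 4: (d7 XOR bb) XOR 65 = 6c XOR 65 = 09
byte 5: (73 XOR ad) XOR 6d = de XOR 6d = b3
byte 6: (46 XOR ac) XOR 20 = ea XOR 20 = ca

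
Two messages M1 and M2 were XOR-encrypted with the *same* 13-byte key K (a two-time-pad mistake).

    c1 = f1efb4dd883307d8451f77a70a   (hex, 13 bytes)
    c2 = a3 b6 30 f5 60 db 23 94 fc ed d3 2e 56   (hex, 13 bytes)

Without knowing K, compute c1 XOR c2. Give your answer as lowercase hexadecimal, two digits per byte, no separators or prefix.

52598428e8e8244cb9f2a4895c

c1 ⊕ c2 = (M1 ⊕ K) ⊕ (M2 ⊕ K) = M1 ⊕ M2 — the shared key cancels under XOR.
241 ⊕ 163 =  82
239 ⊕ 182 =  89
180 ⊕  48 = 132
221 ⊕ 245 =  40
136 ⊕  96 = 232
 51 ⊕ 219 = 232
  7 ⊕  35 =  36
216 ⊕ 148 =  76
 69 ⊕ 252 = 185
 31 ⊕ 237 = 242
119 ⊕ 211 = 164
167 ⊕  46 = 137
 10 ⊕  86 =  92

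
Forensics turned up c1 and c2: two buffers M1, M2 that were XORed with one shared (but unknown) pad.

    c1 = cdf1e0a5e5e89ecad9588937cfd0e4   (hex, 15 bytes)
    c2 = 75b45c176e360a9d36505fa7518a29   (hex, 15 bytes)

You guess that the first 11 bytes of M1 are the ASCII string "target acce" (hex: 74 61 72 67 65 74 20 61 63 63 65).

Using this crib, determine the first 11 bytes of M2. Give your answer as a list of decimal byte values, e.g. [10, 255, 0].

First, c1 ⊕ c2 = (M1 ⊕ K) ⊕ (M2 ⊕ K) = M1 ⊕ M2, so the key drops out. Then M2 = (M1 ⊕ M2) ⊕ M1 over the first 11 bytes.
byte 0: (cd ^ 75) ^ 74 = b8 ^ 74 = cc
byte 1: (f1 ^ b4) ^ 61 = 45 ^ 61 = 24
byte 2: (e0 ^ 5c) ^ 72 = bc ^ 72 = ce
byte 3: (a5 ^ 17) ^ 67 = b2 ^ 67 = d5
byte 4: (e5 ^ 6e) ^ 65 = 8b ^ 65 = ee
byte 5: (e8 ^ 36) ^ 74 = de ^ 74 = aa
byte 6: (9e ^ 0a) ^ 20 = 94 ^ 20 = b4
byte 7: (ca ^ 9d) ^ 61 = 57 ^ 61 = 36
byte 8: (d9 ^ 36) ^ 63 = ef ^ 63 = 8c
byte 9: (58 ^ 50) ^ 63 = 08 ^ 63 = 6b
byte 10: (89 ^ 5f) ^ 65 = d6 ^ 65 = b3

[204, 36, 206, 213, 238, 170, 180, 54, 140, 107, 179]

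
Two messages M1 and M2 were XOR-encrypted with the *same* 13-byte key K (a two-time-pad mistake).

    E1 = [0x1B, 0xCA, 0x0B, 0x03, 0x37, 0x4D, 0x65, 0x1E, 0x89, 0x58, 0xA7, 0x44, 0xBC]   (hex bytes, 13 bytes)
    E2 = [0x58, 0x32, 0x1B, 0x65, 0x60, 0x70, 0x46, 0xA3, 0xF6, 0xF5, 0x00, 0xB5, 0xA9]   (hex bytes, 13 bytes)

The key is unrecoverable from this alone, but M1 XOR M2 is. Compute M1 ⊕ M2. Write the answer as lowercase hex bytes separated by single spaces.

43 f8 10 66 57 3d 23 bd 7f ad a7 f1 15

E1 ⊕ E2 = (M1 ⊕ K) ⊕ (M2 ⊕ K) = M1 ⊕ M2 — the shared key cancels under XOR.
byte 0: 1b XOR 58 = 43
byte 1: ca XOR 32 = f8
byte 2: 0b XOR 1b = 10
byte 3: 03 XOR 65 = 66
byte 4: 37 XOR 60 = 57
byte 5: 4d XOR 70 = 3d
byte 6: 65 XOR 46 = 23
byte 7: 1e XOR a3 = bd
byte 8: 89 XOR f6 = 7f
byte 9: 58 XOR f5 = ad
byte 10: a7 XOR 00 = a7
byte 11: 44 XOR b5 = f1
byte 12: bc XOR a9 = 15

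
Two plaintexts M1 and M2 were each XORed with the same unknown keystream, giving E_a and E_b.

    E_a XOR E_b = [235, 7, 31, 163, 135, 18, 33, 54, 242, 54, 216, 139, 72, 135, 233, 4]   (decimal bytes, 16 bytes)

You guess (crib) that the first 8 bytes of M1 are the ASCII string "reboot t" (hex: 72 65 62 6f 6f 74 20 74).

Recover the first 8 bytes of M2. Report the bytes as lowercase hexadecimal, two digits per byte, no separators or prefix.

Since E_a ⊕ E_b = M1 ⊕ M2, XORing with the guessed M1 bytes yields the corresponding M2 bytes: M2 = (E_a ⊕ E_b) ⊕ M1.
byte 0: eb xor 72 = 99
byte 1: 07 xor 65 = 62
byte 2: 1f xor 62 = 7d
byte 3: a3 xor 6f = cc
byte 4: 87 xor 6f = e8
byte 5: 12 xor 74 = 66
byte 6: 21 xor 20 = 01
byte 7: 36 xor 74 = 42

99627dcce8660142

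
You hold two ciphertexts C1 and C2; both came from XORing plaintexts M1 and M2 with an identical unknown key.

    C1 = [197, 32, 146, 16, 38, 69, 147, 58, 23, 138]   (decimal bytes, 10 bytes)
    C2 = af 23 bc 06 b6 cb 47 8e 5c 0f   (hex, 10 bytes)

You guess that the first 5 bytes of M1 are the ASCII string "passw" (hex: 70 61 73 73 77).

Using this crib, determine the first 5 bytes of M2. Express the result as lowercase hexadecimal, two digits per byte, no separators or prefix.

First, C1 ⊕ C2 = (M1 ⊕ K) ⊕ (M2 ⊕ K) = M1 ⊕ M2, so the key drops out. Then M2 = (M1 ⊕ M2) ⊕ M1 over the first 5 bytes.
byte 0: (c5 ⊕ af) ⊕ 70 = 6a ⊕ 70 = 1a
byte 1: (20 ⊕ 23) ⊕ 61 = 03 ⊕ 61 = 62
byte 2: (92 ⊕ bc) ⊕ 73 = 2e ⊕ 73 = 5d
byte 3: (10 ⊕ 06) ⊕ 73 = 16 ⊕ 73 = 65
byte 4: (26 ⊕ b6) ⊕ 77 = 90 ⊕ 77 = e7

1a625d65e7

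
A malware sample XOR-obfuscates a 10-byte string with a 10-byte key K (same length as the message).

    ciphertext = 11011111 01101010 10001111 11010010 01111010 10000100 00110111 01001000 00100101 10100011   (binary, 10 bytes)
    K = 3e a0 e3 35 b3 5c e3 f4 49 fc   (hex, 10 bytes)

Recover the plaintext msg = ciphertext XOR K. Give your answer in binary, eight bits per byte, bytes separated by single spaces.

XOR is its own inverse, so applying the key byte-wise gives the result directly.
df XOR 3e = e1
6a XOR a0 = ca
8f XOR e3 = 6c
d2 XOR 35 = e7
7a XOR b3 = c9
84 XOR 5c = d8
37 XOR e3 = d4
48 XOR f4 = bc
25 XOR 49 = 6c
a3 XOR fc = 5f

11100001 11001010 01101100 11100111 11001001 11011000 11010100 10111100 01101100 01011111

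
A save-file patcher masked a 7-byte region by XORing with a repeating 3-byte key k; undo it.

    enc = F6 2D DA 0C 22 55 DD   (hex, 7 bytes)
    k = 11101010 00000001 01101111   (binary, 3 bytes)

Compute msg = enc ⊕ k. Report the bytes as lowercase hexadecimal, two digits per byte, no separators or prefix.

The 3-byte key repeats, so the effective keystream is ea 01 6f ea 01 6f ea.
byte 0: 246 ^ 234 =  28
byte 1:  45 ^   1 =  44
byte 2: 218 ^ 111 = 181
byte 3:  12 ^ 234 = 230
byte 4:  34 ^   1 =  35
byte 5:  85 ^ 111 =  58
byte 6: 221 ^ 234 =  55

1c2cb5e6233a37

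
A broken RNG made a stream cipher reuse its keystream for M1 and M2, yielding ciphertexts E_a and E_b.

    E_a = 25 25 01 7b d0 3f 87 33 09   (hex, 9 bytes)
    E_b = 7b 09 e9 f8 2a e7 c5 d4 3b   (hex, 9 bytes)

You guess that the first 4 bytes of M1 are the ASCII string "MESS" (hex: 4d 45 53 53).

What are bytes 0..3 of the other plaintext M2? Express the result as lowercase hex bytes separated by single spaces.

First, E_a ⊕ E_b = (M1 ⊕ K) ⊕ (M2 ⊕ K) = M1 ⊕ M2, so the key drops out. Then M2 = (M1 ⊕ M2) ⊕ M1 over the first 4 bytes.
byte 0: (25 ^ 7b) ^ 4d = 5e ^ 4d = 13
byte 1: (25 ^ 09) ^ 45 = 2c ^ 45 = 69
byte 2: (01 ^ e9) ^ 53 = e8 ^ 53 = bb
byte 3: (7b ^ f8) ^ 53 = 83 ^ 53 = d0

13 69 bb d0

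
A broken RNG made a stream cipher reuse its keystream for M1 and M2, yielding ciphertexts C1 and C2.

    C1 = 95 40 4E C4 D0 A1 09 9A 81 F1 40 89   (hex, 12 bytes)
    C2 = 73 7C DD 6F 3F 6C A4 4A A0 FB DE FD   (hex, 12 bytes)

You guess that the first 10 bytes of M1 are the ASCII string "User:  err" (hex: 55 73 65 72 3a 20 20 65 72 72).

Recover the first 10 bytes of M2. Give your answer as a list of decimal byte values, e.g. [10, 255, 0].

First, C1 ⊕ C2 = (M1 ⊕ K) ⊕ (M2 ⊕ K) = M1 ⊕ M2, so the key drops out. Then M2 = (M1 ⊕ M2) ⊕ M1 over the first 10 bytes.
byte 0: (95 ^ 73) ^ 55 = e6 ^ 55 = b3
byte 1: (40 ^ 7c) ^ 73 = 3c ^ 73 = 4f
byte 2: (4e ^ dd) ^ 65 = 93 ^ 65 = f6
byte 3: (c4 ^ 6f) ^ 72 = ab ^ 72 = d9
byte 4: (d0 ^ 3f) ^ 3a = ef ^ 3a = d5
byte 5: (a1 ^ 6c) ^ 20 = cd ^ 20 = ed
byte 6: (09 ^ a4) ^ 20 = ad ^ 20 = 8d
byte 7: (9a ^ 4a) ^ 65 = d0 ^ 65 = b5
byte 8: (81 ^ a0) ^ 72 = 21 ^ 72 = 53
byte 9: (f1 ^ fb) ^ 72 = 0a ^ 72 = 78

[179, 79, 246, 217, 213, 237, 141, 181, 83, 120]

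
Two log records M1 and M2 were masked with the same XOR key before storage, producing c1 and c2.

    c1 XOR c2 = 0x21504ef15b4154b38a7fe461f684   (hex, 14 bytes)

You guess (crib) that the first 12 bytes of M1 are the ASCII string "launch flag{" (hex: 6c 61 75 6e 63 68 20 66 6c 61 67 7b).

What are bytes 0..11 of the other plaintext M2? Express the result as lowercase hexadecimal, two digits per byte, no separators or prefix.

Since c1 ⊕ c2 = M1 ⊕ M2, XORing with the guessed M1 bytes yields the corresponding M2 bytes: M2 = (c1 ⊕ c2) ⊕ M1.
21 XOR 6c = 4d
50 XOR 61 = 31
4e XOR 75 = 3b
f1 XOR 6e = 9f
5b XOR 63 = 38
41 XOR 68 = 29
54 XOR 20 = 74
b3 XOR 66 = d5
8a XOR 6c = e6
7f XOR 61 = 1e
e4 XOR 67 = 83
61 XOR 7b = 1a

4d313b9f382974d5e61e831a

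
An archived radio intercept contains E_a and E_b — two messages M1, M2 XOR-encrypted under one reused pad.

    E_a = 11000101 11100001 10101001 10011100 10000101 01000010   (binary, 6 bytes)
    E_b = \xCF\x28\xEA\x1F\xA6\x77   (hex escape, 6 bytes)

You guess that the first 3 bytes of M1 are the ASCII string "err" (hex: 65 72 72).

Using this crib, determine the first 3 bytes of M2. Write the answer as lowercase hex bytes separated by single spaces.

6f bb 31

First, E_a ⊕ E_b = (M1 ⊕ K) ⊕ (M2 ⊕ K) = M1 ⊕ M2, so the key drops out. Then M2 = (M1 ⊕ M2) ⊕ M1 over the first 3 bytes.
byte 0: (c5 xor cf) xor 65 = 0a xor 65 = 6f
byte 1: (e1 xor 28) xor 72 = c9 xor 72 = bb
byte 2: (a9 xor ea) xor 72 = 43 xor 72 = 31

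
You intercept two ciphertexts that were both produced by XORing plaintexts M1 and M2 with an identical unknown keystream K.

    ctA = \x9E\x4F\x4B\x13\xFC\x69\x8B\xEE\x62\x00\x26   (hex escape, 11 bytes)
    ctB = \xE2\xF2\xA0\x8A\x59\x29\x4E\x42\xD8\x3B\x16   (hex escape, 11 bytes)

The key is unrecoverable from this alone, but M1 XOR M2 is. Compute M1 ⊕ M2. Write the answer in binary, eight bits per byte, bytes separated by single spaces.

01111100 10111101 11101011 10011001 10100101 01000000 11000101 10101100 10111010 00111011 00110000

ctA ⊕ ctB = (M1 ⊕ K) ⊕ (M2 ⊕ K) = M1 ⊕ M2 — the shared key cancels under XOR.
158 ⊕ 226 = 124
 79 ⊕ 242 = 189
 75 ⊕ 160 = 235
 19 ⊕ 138 = 153
252 ⊕  89 = 165
105 ⊕  41 =  64
139 ⊕  78 = 197
238 ⊕  66 = 172
 98 ⊕ 216 = 186
  0 ⊕  59 =  59
 38 ⊕  22 =  48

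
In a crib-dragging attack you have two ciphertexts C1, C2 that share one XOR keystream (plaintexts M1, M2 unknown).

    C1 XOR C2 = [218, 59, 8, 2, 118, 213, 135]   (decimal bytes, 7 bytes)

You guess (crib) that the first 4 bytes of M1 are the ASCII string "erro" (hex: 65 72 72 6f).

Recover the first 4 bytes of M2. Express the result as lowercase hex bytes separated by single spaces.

bf 49 7a 6d

Since C1 ⊕ C2 = M1 ⊕ M2, XORing with the guessed M1 bytes yields the corresponding M2 bytes: M2 = (C1 ⊕ C2) ⊕ M1.
da xor 65 = bf
3b xor 72 = 49
08 xor 72 = 7a
02 xor 6f = 6d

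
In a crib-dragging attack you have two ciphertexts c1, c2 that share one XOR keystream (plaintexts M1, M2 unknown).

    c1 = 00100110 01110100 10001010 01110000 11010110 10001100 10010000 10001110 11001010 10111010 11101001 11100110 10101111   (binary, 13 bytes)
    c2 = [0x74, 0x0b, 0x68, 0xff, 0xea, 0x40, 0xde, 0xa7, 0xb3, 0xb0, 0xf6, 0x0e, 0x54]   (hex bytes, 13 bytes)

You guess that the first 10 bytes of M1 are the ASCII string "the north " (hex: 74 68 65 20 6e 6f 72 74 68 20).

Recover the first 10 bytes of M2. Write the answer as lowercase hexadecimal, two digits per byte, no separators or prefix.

First, c1 ⊕ c2 = (M1 ⊕ K) ⊕ (M2 ⊕ K) = M1 ⊕ M2, so the key drops out. Then M2 = (M1 ⊕ M2) ⊕ M1 over the first 10 bytes.
byte 0: (26 ⊕ 74) ⊕ 74 = 52 ⊕ 74 = 26
byte 1: (74 ⊕ 0b) ⊕ 68 = 7f ⊕ 68 = 17
byte 2: (8a ⊕ 68) ⊕ 65 = e2 ⊕ 65 = 87
byte 3: (70 ⊕ ff) ⊕ 20 = 8f ⊕ 20 = af
byte 4: (d6 ⊕ ea) ⊕ 6e = 3c ⊕ 6e = 52
byte 5: (8c ⊕ 40) ⊕ 6f = cc ⊕ 6f = a3
byte 6: (90 ⊕ de) ⊕ 72 = 4e ⊕ 72 = 3c
byte 7: (8e ⊕ a7) ⊕ 74 = 29 ⊕ 74 = 5d
byte 8: (ca ⊕ b3) ⊕ 68 = 79 ⊕ 68 = 11
byte 9: (ba ⊕ b0) ⊕ 20 = 0a ⊕ 20 = 2a

261787af52a33c5d112a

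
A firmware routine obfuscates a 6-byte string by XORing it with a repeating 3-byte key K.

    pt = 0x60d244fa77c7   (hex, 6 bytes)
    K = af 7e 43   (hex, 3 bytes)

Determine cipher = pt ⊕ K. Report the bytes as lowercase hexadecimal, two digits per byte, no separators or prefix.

cfac07550984

The 3-byte key repeats, so the effective keystream is af 7e 43 af 7e 43.
byte 0: 01100000 XOR 10101111 = 11001111
byte 1: 11010010 XOR 01111110 = 10101100
byte 2: 01000100 XOR 01000011 = 00000111
byte 3: 11111010 XOR 10101111 = 01010101
byte 4: 01110111 XOR 01111110 = 00001001
byte 5: 11000111 XOR 01000011 = 10000100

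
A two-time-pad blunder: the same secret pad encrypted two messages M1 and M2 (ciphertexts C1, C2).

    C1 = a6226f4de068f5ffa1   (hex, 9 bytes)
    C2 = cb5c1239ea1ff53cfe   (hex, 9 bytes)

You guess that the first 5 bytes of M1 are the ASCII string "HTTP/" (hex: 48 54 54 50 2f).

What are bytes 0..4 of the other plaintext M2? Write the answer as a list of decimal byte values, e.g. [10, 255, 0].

[37, 42, 41, 36, 37]

First, C1 ⊕ C2 = (M1 ⊕ K) ⊕ (M2 ⊕ K) = M1 ⊕ M2, so the key drops out. Then M2 = (M1 ⊕ M2) ⊕ M1 over the first 5 bytes.
byte 0: (a6 ^ cb) ^ 48 = 6d ^ 48 = 25
byte 1: (22 ^ 5c) ^ 54 = 7e ^ 54 = 2a
byte 2: (6f ^ 12) ^ 54 = 7d ^ 54 = 29
byte 3: (4d ^ 39) ^ 50 = 74 ^ 50 = 24
byte 4: (e0 ^ ea) ^ 2f = 0a ^ 2f = 25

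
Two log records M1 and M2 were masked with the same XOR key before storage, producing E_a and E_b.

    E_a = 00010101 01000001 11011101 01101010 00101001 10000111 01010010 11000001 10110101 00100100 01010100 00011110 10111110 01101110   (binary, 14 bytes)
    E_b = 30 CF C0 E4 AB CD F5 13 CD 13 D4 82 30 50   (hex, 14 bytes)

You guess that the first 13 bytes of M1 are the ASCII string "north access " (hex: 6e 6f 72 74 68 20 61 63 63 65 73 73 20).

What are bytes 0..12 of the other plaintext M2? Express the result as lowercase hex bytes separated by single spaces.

4b e1 6f fa ea 6a c6 b1 1b 52 f3 ef ae

First, E_a ⊕ E_b = (M1 ⊕ K) ⊕ (M2 ⊕ K) = M1 ⊕ M2, so the key drops out. Then M2 = (M1 ⊕ M2) ⊕ M1 over the first 13 bytes.
byte 0: (15 ^ 30) ^ 6e = 25 ^ 6e = 4b
byte 1: (41 ^ cf) ^ 6f = 8e ^ 6f = e1
byte 2: (dd ^ c0) ^ 72 = 1d ^ 72 = 6f
byte 3: (6a ^ e4) ^ 74 = 8e ^ 74 = fa
byte 4: (29 ^ ab) ^ 68 = 82 ^ 68 = ea
byte 5: (87 ^ cd) ^ 20 = 4a ^ 20 = 6a
byte 6: (52 ^ f5) ^ 61 = a7 ^ 61 = c6
byte 7: (c1 ^ 13) ^ 63 = d2 ^ 63 = b1
byte 8: (b5 ^ cd) ^ 63 = 78 ^ 63 = 1b
byte 9: (24 ^ 13) ^ 65 = 37 ^ 65 = 52
byte 10: (54 ^ d4) ^ 73 = 80 ^ 73 = f3
byte 11: (1e ^ 82) ^ 73 = 9c ^ 73 = ef
byte 12: (be ^ 30) ^ 20 = 8e ^ 20 = ae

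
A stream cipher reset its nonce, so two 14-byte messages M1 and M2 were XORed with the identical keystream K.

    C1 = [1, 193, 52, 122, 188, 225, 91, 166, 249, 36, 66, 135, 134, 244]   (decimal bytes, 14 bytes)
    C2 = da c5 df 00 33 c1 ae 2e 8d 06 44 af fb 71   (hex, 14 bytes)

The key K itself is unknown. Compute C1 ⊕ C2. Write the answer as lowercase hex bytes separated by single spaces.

db 04 eb 7a 8f 20 f5 88 74 22 06 28 7d 85

C1 ⊕ C2 = (M1 ⊕ K) ⊕ (M2 ⊕ K) = M1 ⊕ M2 — the shared key cancels under XOR.
byte 0: 01 ^ da = db
byte 1: c1 ^ c5 = 04
byte 2: 34 ^ df = eb
byte 3: 7a ^ 00 = 7a
byte 4: bc ^ 33 = 8f
byte 5: e1 ^ c1 = 20
byte 6: 5b ^ ae = f5
byte 7: a6 ^ 2e = 88
byte 8: f9 ^ 8d = 74
byte 9: 24 ^ 06 = 22
byte 10: 42 ^ 44 = 06
byte 11: 87 ^ af = 28
byte 12: 86 ^ fb = 7d
byte 13: f4 ^ 71 = 85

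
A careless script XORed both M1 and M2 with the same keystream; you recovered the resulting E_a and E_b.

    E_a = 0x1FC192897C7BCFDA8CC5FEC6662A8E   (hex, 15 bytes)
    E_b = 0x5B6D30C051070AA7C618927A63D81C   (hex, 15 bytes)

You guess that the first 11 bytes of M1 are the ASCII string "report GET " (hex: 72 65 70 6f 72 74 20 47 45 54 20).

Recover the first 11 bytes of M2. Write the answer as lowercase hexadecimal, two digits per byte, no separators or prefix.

36c9d2265f08e53a0f894c

First, E_a ⊕ E_b = (M1 ⊕ K) ⊕ (M2 ⊕ K) = M1 ⊕ M2, so the key drops out. Then M2 = (M1 ⊕ M2) ⊕ M1 over the first 11 bytes.
byte 0: (1f xor 5b) xor 72 = 44 xor 72 = 36
byte 1: (c1 xor 6d) xor 65 = ac xor 65 = c9
byte 2: (92 xor 30) xor 70 = a2 xor 70 = d2
byte 3: (89 xor c0) xor 6f = 49 xor 6f = 26
byte 4: (7c xor 51) xor 72 = 2d xor 72 = 5f
byte 5: (7b xor 07) xor 74 = 7c xor 74 = 08
byte 6: (cf xor 0a) xor 20 = c5 xor 20 = e5
byte 7: (da xor a7) xor 47 = 7d xor 47 = 3a
byte 8: (8c xor c6) xor 45 = 4a xor 45 = 0f
byte 9: (c5 xor 18) xor 54 = dd xor 54 = 89
byte 10: (fe xor 92) xor 20 = 6c xor 20 = 4c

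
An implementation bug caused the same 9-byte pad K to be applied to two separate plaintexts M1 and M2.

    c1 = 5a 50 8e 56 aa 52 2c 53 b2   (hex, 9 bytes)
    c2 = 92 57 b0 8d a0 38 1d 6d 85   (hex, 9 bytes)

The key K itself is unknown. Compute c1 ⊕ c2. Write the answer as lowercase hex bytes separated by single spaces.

c1 ⊕ c2 = (M1 ⊕ K) ⊕ (M2 ⊕ K) = M1 ⊕ M2 — the shared key cancels under XOR.
01011010 xor 10010010 = 11001000
01010000 xor 01010111 = 00000111
10001110 xor 10110000 = 00111110
01010110 xor 10001101 = 11011011
10101010 xor 10100000 = 00001010
01010010 xor 00111000 = 01101010
00101100 xor 00011101 = 00110001
01010011 xor 01101101 = 00111110
10110010 xor 10000101 = 00110111

c8 07 3e db 0a 6a 31 3e 37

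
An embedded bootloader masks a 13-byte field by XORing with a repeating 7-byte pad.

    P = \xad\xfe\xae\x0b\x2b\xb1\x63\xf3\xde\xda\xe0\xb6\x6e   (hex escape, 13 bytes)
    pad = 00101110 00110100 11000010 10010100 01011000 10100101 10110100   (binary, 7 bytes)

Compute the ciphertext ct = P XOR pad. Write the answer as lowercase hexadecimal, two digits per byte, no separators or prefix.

The 7-byte key repeats, so the effective keystream is 2e 34 c2 94 58 a5 b4 2e 34 c2 94 58 a5.
byte 0: ad ^ 2e = 83
byte 1: fe ^ 34 = ca
byte 2: ae ^ c2 = 6c
byte 3: 0b ^ 94 = 9f
byte 4: 2b ^ 58 = 73
byte 5: b1 ^ a5 = 14
byte 6: 63 ^ b4 = d7
byte 7: f3 ^ 2e = dd
byte 8: de ^ 34 = ea
byte 9: da ^ c2 = 18
byte 10: e0 ^ 94 = 74
byte 11: b6 ^ 58 = ee
byte 12: 6e ^ a5 = cb

83ca6c9f7314d7ddea1874eecb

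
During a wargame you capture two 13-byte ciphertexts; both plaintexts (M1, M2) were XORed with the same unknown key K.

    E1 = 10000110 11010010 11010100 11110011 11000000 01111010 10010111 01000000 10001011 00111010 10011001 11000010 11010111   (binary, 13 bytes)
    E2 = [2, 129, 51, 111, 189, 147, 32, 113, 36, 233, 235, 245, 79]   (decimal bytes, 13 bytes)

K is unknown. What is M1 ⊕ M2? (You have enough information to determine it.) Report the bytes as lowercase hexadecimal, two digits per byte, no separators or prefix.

8453e79c7de9b731afd3723798

E1 ⊕ E2 = (M1 ⊕ K) ⊕ (M2 ⊕ K) = M1 ⊕ M2 — the shared key cancels under XOR.
10000110 ⊕ 00000010 = 10000100
11010010 ⊕ 10000001 = 01010011
11010100 ⊕ 00110011 = 11100111
11110011 ⊕ 01101111 = 10011100
11000000 ⊕ 10111101 = 01111101
01111010 ⊕ 10010011 = 11101001
10010111 ⊕ 00100000 = 10110111
01000000 ⊕ 01110001 = 00110001
10001011 ⊕ 00100100 = 10101111
00111010 ⊕ 11101001 = 11010011
10011001 ⊕ 11101011 = 01110010
11000010 ⊕ 11110101 = 00110111
11010111 ⊕ 01001111 = 10011000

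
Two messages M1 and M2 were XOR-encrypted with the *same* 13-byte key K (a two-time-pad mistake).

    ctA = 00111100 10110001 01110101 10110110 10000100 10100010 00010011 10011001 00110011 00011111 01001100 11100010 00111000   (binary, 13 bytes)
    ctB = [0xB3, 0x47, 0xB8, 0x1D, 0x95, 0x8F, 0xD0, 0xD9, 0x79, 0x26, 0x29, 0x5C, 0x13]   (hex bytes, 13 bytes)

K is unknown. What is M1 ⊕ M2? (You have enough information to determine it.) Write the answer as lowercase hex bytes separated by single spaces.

ctA ⊕ ctB = (M1 ⊕ K) ⊕ (M2 ⊕ K) = M1 ⊕ M2 — the shared key cancels under XOR.
byte 0: 00111100 ^ 10110011 = 10001111
byte 1: 10110001 ^ 01000111 = 11110110
byte 2: 01110101 ^ 10111000 = 11001101
byte 3: 10110110 ^ 00011101 = 10101011
byte 4: 10000100 ^ 10010101 = 00010001
byte 5: 10100010 ^ 10001111 = 00101101
byte 6: 00010011 ^ 11010000 = 11000011
byte 7: 10011001 ^ 11011001 = 01000000
byte 8: 00110011 ^ 01111001 = 01001010
byte 9: 00011111 ^ 00100110 = 00111001
byte 10: 01001100 ^ 00101001 = 01100101
byte 11: 11100010 ^ 01011100 = 10111110
byte 12: 00111000 ^ 00010011 = 00101011

8f f6 cd ab 11 2d c3 40 4a 39 65 be 2b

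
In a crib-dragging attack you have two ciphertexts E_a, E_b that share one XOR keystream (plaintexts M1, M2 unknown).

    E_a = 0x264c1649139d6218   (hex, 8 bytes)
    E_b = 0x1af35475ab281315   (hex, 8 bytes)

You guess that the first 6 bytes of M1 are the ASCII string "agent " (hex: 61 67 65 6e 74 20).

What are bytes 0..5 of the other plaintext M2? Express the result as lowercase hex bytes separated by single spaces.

5d d8 27 52 cc 95

First, E_a ⊕ E_b = (M1 ⊕ K) ⊕ (M2 ⊕ K) = M1 ⊕ M2, so the key drops out. Then M2 = (M1 ⊕ M2) ⊕ M1 over the first 6 bytes.
byte 0: (26 ^ 1a) ^ 61 = 3c ^ 61 = 5d
byte 1: (4c ^ f3) ^ 67 = bf ^ 67 = d8
byte 2: (16 ^ 54) ^ 65 = 42 ^ 65 = 27
byte 3: (49 ^ 75) ^ 6e = 3c ^ 6e = 52
byte 4: (13 ^ ab) ^ 74 = b8 ^ 74 = cc
byte 5: (9d ^ 28) ^ 20 = b5 ^ 20 = 95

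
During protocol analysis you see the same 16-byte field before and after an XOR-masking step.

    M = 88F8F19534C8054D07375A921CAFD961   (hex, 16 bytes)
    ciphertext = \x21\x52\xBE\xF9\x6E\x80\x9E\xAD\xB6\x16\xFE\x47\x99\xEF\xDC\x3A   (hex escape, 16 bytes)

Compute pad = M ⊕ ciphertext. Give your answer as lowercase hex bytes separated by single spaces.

a9 aa 4f 6c 5a 48 9b e0 b1 21 a4 d5 85 40 05 5b

Since ciphertext = M ⊕ pad, XORing both sides with M gives pad = M ⊕ ciphertext.
byte 0: 10001000 xor 00100001 = 10101001
byte 1: 11111000 xor 01010010 = 10101010
byte 2: 11110001 xor 10111110 = 01001111
byte 3: 10010101 xor 11111001 = 01101100
byte 4: 00110100 xor 01101110 = 01011010
byte 5: 11001000 xor 10000000 = 01001000
byte 6: 00000101 xor 10011110 = 10011011
byte 7: 01001101 xor 10101101 = 11100000
byte 8: 00000111 xor 10110110 = 10110001
byte 9: 00110111 xor 00010110 = 00100001
byte 10: 01011010 xor 11111110 = 10100100
byte 11: 10010010 xor 01000111 = 11010101
byte 12: 00011100 xor 10011001 = 10000101
byte 13: 10101111 xor 11101111 = 01000000
byte 14: 11011001 xor 11011100 = 00000101
byte 15: 01100001 xor 00111010 = 01011011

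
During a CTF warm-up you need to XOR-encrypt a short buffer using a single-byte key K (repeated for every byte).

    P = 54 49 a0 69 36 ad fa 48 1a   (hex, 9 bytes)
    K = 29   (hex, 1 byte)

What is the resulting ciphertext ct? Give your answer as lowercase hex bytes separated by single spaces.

7d 60 89 40 1f 84 d3 61 33

The 1-byte key repeats, so the effective keystream is 29 29 29 29 29 29 29 29 29.
byte 0:  84 ^  41 = 125
byte 1:  73 ^  41 =  96
byte 2: 160 ^  41 = 137
byte 3: 105 ^  41 =  64
byte 4:  54 ^  41 =  31
byte 5: 173 ^  41 = 132
byte 6: 250 ^  41 = 211
byte 7:  72 ^  41 =  97
byte 8:  26 ^  41 =  51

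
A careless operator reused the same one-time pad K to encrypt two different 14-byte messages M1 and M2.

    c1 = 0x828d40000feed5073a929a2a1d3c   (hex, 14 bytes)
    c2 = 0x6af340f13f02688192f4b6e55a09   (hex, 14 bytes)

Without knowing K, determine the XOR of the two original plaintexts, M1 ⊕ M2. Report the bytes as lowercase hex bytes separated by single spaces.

e8 7e 00 f1 30 ec bd 86 a8 66 2c cf 47 35

c1 ⊕ c2 = (M1 ⊕ K) ⊕ (M2 ⊕ K) = M1 ⊕ M2 — the shared key cancels under XOR.
82 XOR 6a = e8
8d XOR f3 = 7e
40 XOR 40 = 00
00 XOR f1 = f1
0f XOR 3f = 30
ee XOR 02 = ec
d5 XOR 68 = bd
07 XOR 81 = 86
3a XOR 92 = a8
92 XOR f4 = 66
9a XOR b6 = 2c
2a XOR e5 = cf
1d XOR 5a = 47
3c XOR 09 = 35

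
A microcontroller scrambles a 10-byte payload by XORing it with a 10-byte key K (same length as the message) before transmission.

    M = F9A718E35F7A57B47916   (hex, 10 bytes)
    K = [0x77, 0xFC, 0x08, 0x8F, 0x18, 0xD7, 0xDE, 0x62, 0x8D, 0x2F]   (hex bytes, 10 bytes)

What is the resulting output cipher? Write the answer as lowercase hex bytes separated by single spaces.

8e 5b 10 6c 47 ad 89 d6 f4 39

XOR is its own inverse, so applying the key byte-wise gives the result directly.
11111001 ^ 01110111 = 10001110
10100111 ^ 11111100 = 01011011
00011000 ^ 00001000 = 00010000
11100011 ^ 10001111 = 01101100
01011111 ^ 00011000 = 01000111
01111010 ^ 11010111 = 10101101
01010111 ^ 11011110 = 10001001
10110100 ^ 01100010 = 11010110
01111001 ^ 10001101 = 11110100
00010110 ^ 00101111 = 00111001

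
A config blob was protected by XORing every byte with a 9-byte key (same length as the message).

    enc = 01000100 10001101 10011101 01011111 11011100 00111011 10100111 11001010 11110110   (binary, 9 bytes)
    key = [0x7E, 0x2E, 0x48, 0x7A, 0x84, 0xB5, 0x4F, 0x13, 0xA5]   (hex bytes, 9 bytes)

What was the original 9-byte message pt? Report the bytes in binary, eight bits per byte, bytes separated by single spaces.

44 XOR 7e = 3a
8d XOR 2e = a3
9d XOR 48 = d5
5f XOR 7a = 25
dc XOR 84 = 58
3b XOR b5 = 8e
a7 XOR 4f = e8
ca XOR 13 = d9
f6 XOR a5 = 53

00111010 10100011 11010101 00100101 01011000 10001110 11101000 11011001 01010011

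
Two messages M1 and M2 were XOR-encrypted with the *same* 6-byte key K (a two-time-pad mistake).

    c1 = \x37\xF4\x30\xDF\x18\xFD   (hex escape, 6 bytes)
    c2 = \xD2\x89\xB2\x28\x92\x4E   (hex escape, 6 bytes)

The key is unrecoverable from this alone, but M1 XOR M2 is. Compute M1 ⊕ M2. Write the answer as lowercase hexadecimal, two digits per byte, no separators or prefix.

c1 ⊕ c2 = (M1 ⊕ K) ⊕ (M2 ⊕ K) = M1 ⊕ M2 — the shared key cancels under XOR.
00110111 ⊕ 11010010 = 11100101
11110100 ⊕ 10001001 = 01111101
00110000 ⊕ 10110010 = 10000010
11011111 ⊕ 00101000 = 11110111
00011000 ⊕ 10010010 = 10001010
11111101 ⊕ 01001110 = 10110011

e57d82f78ab3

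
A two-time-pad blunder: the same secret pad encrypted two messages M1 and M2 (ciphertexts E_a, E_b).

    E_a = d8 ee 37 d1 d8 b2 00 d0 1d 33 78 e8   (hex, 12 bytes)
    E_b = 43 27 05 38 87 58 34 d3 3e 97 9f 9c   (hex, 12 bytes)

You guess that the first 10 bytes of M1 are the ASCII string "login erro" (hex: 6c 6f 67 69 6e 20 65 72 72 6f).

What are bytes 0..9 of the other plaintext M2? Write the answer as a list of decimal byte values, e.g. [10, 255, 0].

[247, 166, 85, 128, 49, 202, 81, 113, 81, 203]

First, E_a ⊕ E_b = (M1 ⊕ K) ⊕ (M2 ⊕ K) = M1 ⊕ M2, so the key drops out. Then M2 = (M1 ⊕ M2) ⊕ M1 over the first 10 bytes.
byte 0: (d8 XOR 43) XOR 6c = 9b XOR 6c = f7
byte 1: (ee XOR 27) XOR 6f = c9 XOR 6f = a6
byte 2: (37 XOR 05) XOR 67 = 32 XOR 67 = 55
byte 3: (d1 XOR 38) XOR 69 = e9 XOR 69 = 80
byte 4: (d8 XOR 87) XOR 6e = 5f XOR 6e = 31
byte 5: (b2 XOR 58) XOR 20 = ea XOR 20 = ca
byte 6: (00 XOR 34) XOR 65 = 34 XOR 65 = 51
byte 7: (d0 XOR d3) XOR 72 = 03 XOR 72 = 71
byte 8: (1d XOR 3e) XOR 72 = 23 XOR 72 = 51
byte 9: (33 XOR 97) XOR 6f = a4 XOR 6f = cb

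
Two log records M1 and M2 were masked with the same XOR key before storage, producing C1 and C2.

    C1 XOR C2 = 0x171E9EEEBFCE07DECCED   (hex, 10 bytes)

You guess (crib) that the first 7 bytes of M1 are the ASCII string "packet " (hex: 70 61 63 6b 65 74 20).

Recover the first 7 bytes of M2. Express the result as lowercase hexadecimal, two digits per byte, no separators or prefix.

677ffd85daba27

Since C1 ⊕ C2 = M1 ⊕ M2, XORing with the guessed M1 bytes yields the corresponding M2 bytes: M2 = (C1 ⊕ C2) ⊕ M1.
17 XOR 70 = 67
1e XOR 61 = 7f
9e XOR 63 = fd
ee XOR 6b = 85
bf XOR 65 = da
ce XOR 74 = ba
07 XOR 20 = 27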